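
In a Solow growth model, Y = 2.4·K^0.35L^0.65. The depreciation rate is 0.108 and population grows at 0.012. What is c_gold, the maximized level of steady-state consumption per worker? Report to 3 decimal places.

n + δ = 0.012 + 0.108 = 0.12.
At the golden rule the marginal product of capital equals n+δ: 0.35·2.4·k^(0.35−1) = 0.12. Solving, k_gold = (0.35·2.4/0.12)^(1/0.65) ≈ 19.9596.
y_gold = 2.4·19.9596^0.35 ≈ 6.8433.
c_gold = y_gold − (n+δ)·k_gold = 6.8433 − 0.12·19.9596 ≈ 4.4481.

c_gold ≈ 4.448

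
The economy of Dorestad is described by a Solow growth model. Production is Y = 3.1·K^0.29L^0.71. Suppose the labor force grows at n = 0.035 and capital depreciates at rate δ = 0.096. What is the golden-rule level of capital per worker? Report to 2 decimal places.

Break-even investment rate: n + δ = 0.035 + 0.096 = 0.131.
Golden rule sets MPK = n+δ: 0.29·3.1·k^(0.29−1) = 0.131, so k_gold = (0.29·3.1/0.131)^(1/0.71) ≈ 15.0714.

k_gold ≈ 15.07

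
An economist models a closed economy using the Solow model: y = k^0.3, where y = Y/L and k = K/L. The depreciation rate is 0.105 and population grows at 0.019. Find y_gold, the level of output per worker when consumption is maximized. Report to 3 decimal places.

y_gold ≈ 1.460

Capital per worker breaks even when investment replaces (n + δ)·k; here n + δ = 0.124.
Setting f'(k) = n+δ gives 0.3·k^(0.3−1) = 0.124, hence k_gold = (0.3/0.124)^(1/0.7) ≈ 3.5330.
Output: y_gold = k_gold^0.3 = 3.5330^0.3 ≈ 1.4603.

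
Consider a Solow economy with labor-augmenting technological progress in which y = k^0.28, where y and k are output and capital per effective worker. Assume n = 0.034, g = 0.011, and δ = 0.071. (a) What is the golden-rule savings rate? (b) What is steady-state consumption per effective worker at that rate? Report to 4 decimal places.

(a) s_gold = 0.2800; (b) c_gold ≈ 1.0143

Capital per effective worker breaks even when investment replaces (n + g + δ)·k; here n + g + δ = 0.116.
For Cobb-Douglas, s_gold equals capital's share: s_gold = 0.28.
Setting f'(k) = n+g+δ gives 0.28·k^(0.28−1) = 0.116, hence k_gold = (0.28/0.116)^(1/0.72) ≈ 3.4004.
y_gold = 3.4004^0.28 ≈ 1.4087; c_gold = (1−0.28)·y_gold ≈ 1.0143.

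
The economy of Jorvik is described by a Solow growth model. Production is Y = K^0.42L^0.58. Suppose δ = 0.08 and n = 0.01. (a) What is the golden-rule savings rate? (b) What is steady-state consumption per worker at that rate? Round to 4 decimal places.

(a) s_gold = 0.4200; (b) c_gold ≈ 1.7696

n + δ = 0.01 + 0.08 = 0.09.
For Cobb-Douglas, s_gold equals capital's share: s_gold = 0.42.
Setting f'(k) = n+δ gives 0.42·k^(0.42−1) = 0.09, hence k_gold = (0.42/0.09)^(1/0.58) ≈ 14.2384.
y_gold = 14.2384^0.42 ≈ 3.0511; c_gold = (1−0.42)·y_gold ≈ 1.7696.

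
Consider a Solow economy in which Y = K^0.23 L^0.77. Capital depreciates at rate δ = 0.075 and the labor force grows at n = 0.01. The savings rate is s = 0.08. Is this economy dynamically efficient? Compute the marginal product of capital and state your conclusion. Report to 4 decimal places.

The effective depreciation rate is n + δ = 0.01 + 0.075 = 0.085.
Steady-state k*: s·k^0.23 = 0.085·k gives k* = (0.08/0.085)^(1/0.77) ≈ 0.9243.
MPK = 0.23·0.9243^(-0.77) ≈ 0.2444.
MPK > n+δ = 0.085, so the economy is dynamically efficient (under-saving).

dynamically efficient; MPK ≈ 0.2444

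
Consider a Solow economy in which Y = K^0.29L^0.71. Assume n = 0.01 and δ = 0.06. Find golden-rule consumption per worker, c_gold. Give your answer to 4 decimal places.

Break-even investment rate: n + δ = 0.01 + 0.06 = 0.07.
Golden rule sets MPK = n+δ: 0.29·k^(0.29−1) = 0.07, so k_gold = (0.29/0.07)^(1/0.71) ≈ 7.4035.
y_gold = 7.4035^0.29 ≈ 1.7870.
c_gold = y_gold − (n+δ)·k_gold = 1.7870 − 0.07·7.4035 ≈ 1.2688.

c_gold ≈ 1.2688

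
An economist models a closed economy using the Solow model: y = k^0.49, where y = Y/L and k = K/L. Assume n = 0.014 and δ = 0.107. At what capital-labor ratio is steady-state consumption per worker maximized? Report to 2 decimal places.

The effective depreciation rate is n + δ = 0.014 + 0.107 = 0.121.
Golden rule sets MPK = n+δ: 0.49·k^(0.49−1) = 0.121, so k_gold = (0.49/0.121)^(1/0.51) ≈ 15.5239.

k_gold ≈ 15.52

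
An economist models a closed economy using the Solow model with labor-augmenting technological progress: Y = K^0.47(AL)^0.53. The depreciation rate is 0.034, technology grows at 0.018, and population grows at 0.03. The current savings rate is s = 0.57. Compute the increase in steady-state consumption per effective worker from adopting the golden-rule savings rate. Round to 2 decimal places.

Δc ≈ 0.09

Capital per effective worker breaks even when investment replaces (n + g + δ)·k; here n + g + δ = 0.082.
Current steady state (s = 0.57): k* = (0.57/0.082)^(1/0.53) ≈ 38.7967, y* = 38.7967^0.47 ≈ 5.5813, c* = (1−0.57)·5.5813 ≈ 2.3999.
At the golden rule the marginal product of capital equals n+g+δ: 0.47·k^(0.47−1) = 0.082. Solving, k_gold = (0.47/0.082)^(1/0.53) ≈ 26.9603.
y_gold = 26.9603^0.47 ≈ 4.7037, c_gold = y_gold − 0.082·k_gold ≈ 2.4930.
Gain: Δc = 2.4930 − 2.3999 ≈ 0.0930.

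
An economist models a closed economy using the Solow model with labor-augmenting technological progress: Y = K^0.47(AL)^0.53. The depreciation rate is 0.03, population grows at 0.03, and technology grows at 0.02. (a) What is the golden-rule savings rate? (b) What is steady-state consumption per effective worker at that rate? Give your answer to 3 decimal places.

(a) s_gold = 0.470; (b) c_gold ≈ 2.548

Break-even investment rate: n + g + δ = 0.03 + 0.02 + 0.03 = 0.08.
For Cobb-Douglas, s_gold equals capital's share: s_gold = 0.47.
Maximizing c = f(k) − (n+g+δ)·k gives f'(k) = n+g+δ, i.e. 0.47·k^(0.47−1) = 0.08, so k_gold = (0.47/0.08)^(1/0.53) ≈ 28.2461.
y_gold = 28.2461^0.47 ≈ 4.8078; c_gold = (1−0.47)·y_gold ≈ 2.5482.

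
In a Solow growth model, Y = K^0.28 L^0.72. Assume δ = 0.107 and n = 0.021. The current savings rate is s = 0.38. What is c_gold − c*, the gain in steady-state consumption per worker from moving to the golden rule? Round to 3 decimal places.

Capital per worker breaks even when investment replaces (n + δ)·k; here n + δ = 0.128.
Current steady state (s = 0.38): k* = (0.38/0.128)^(1/0.72) ≈ 4.5327, y* = 4.5327^0.28 ≈ 1.5268, c* = (1−0.38)·1.5268 ≈ 0.9466.
Setting f'(k) = n+δ gives 0.28·k^(0.28−1) = 0.128, hence k_gold = (0.28/0.128)^(1/0.72) ≈ 2.9659.
y_gold = 2.9659^0.28 ≈ 1.3558, c_gold = y_gold − 0.128·k_gold ≈ 0.9762.
Gain: Δc = 0.9762 − 0.9466 ≈ 0.0296.

Δc ≈ 0.030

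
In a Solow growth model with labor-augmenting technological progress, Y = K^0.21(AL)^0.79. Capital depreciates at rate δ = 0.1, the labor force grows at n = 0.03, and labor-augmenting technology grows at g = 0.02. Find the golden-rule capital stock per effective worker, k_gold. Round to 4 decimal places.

k_gold ≈ 1.5310

Break-even investment rate: n + g + δ = 0.03 + 0.02 + 0.1 = 0.15.
Golden rule sets MPK = n+g+δ: 0.21·k^(0.21−1) = 0.15, so k_gold = (0.21/0.15)^(1/0.79) ≈ 1.5310.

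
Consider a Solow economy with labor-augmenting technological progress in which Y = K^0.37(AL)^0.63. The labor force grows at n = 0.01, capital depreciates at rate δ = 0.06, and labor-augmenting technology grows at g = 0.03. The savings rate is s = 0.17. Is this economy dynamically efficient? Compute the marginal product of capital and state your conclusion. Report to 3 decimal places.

The effective depreciation rate is n + g + δ = 0.01 + 0.03 + 0.06 = 0.1.
Steady-state k*: s·k^0.37 = 0.1·k gives k* = (0.17/0.1)^(1/0.63) ≈ 2.3216.
MPK = 0.37·2.3216^(-0.63) ≈ 0.2176.
MPK > n+g+δ = 0.1, so the economy is dynamically efficient (under-saving).

dynamically efficient; MPK ≈ 0.218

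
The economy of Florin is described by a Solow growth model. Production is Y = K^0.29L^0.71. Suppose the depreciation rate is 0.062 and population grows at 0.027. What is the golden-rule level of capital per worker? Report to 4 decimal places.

k_gold ≈ 5.2789

Break-even investment rate: n + δ = 0.027 + 0.062 = 0.089.
Setting f'(k) = n+δ gives 0.29·k^(0.29−1) = 0.089, hence k_gold = (0.29/0.089)^(1/0.71) ≈ 5.2789.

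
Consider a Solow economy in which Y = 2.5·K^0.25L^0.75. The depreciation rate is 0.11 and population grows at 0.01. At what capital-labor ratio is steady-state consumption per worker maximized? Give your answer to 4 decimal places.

The effective depreciation rate is n + δ = 0.01 + 0.11 = 0.12.
Golden rule sets MPK = n+δ: 0.25·2.5·k^(0.25−1) = 0.12, so k_gold = (0.25·2.5/0.12)^(1/0.75) ≈ 9.0281.

k_gold ≈ 9.0281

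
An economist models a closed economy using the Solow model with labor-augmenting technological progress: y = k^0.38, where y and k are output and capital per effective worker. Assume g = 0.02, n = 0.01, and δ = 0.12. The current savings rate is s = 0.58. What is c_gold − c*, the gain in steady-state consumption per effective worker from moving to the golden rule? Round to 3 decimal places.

Δc ≈ 0.134

Break-even investment rate: n + g + δ = 0.01 + 0.02 + 0.12 = 0.15.
Current steady state (s = 0.58): k* = (0.58/0.15)^(1/0.62) ≈ 8.8576, y* = 8.8576^0.38 ≈ 2.2908, c* = (1−0.58)·2.2908 ≈ 0.9621.
Golden rule sets MPK = n+g+δ: 0.38·k^(0.38−1) = 0.15, so k_gold = (0.38/0.15)^(1/0.62) ≈ 4.4783.
y_gold = 4.4783^0.38 ≈ 1.7678, c_gold = y_gold − 0.15·k_gold ≈ 1.0960.
Gain: Δc = 1.0960 − 0.9621 ≈ 0.1339.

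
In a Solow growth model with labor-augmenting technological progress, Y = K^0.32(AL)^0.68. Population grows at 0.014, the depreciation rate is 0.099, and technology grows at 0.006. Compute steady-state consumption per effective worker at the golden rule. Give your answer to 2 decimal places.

Capital per effective worker breaks even when investment replaces (n + g + δ)·k; here n + g + δ = 0.119.
Golden rule sets MPK = n+g+δ: 0.32·k^(0.32−1) = 0.119, so k_gold = (0.32/0.119)^(1/0.68) ≈ 4.2832.
y_gold = 4.2832^0.32 ≈ 1.5928.
c_gold = y_gold − (n+g+δ)·k_gold = 1.5928 − 0.119·4.2832 ≈ 1.0831.

c_gold ≈ 1.08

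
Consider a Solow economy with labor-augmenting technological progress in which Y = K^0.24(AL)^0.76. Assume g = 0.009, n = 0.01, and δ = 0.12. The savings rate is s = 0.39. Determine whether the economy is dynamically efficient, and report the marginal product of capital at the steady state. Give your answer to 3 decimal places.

The effective depreciation rate is n + g + δ = 0.01 + 0.009 + 0.12 = 0.139.
Steady-state k*: s·k^0.24 = 0.139·k gives k* = (0.39/0.139)^(1/0.76) ≈ 3.8863.
MPK = 0.24·3.8863^(-0.76) ≈ 0.0855.
MPK < n+g+δ = 0.139, so the economy is dynamically inefficient (over-saving).

dynamically inefficient; MPK ≈ 0.086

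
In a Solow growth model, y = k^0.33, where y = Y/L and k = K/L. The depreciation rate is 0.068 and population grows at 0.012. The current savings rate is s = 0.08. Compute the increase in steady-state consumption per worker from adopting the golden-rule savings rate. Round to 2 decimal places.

The effective depreciation rate is n + δ = 0.012 + 0.068 = 0.08.
Current steady state (s = 0.08): k* = (0.08/0.08)^(1/0.67) ≈ 1.0000, y* = 1.0000^0.33 ≈ 1.0000, c* = (1−0.08)·1.0000 ≈ 0.9200.
Maximizing c = f(k) − (n+δ)·k gives f'(k) = n+δ, i.e. 0.33·k^(0.33−1) = 0.08, so k_gold = (0.33/0.08)^(1/0.67) ≈ 8.2898.
y_gold = 8.2898^0.33 ≈ 2.0096, c_gold = y_gold − 0.08·k_gold ≈ 1.3465.
Gain: Δc = 1.3465 − 0.9200 ≈ 0.4265.

Δc ≈ 0.43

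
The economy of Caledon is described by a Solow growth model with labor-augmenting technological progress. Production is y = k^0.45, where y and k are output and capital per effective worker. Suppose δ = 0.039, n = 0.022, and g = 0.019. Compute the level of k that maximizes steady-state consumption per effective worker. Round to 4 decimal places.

k_gold ≈ 23.1132

Capital per effective worker breaks even when investment replaces (n + g + δ)·k; here n + g + δ = 0.08.
Maximizing c = f(k) − (n+g+δ)·k gives f'(k) = n+g+δ, i.e. 0.45·k^(0.45−1) = 0.08, so k_gold = (0.45/0.08)^(1/0.55) ≈ 23.1132.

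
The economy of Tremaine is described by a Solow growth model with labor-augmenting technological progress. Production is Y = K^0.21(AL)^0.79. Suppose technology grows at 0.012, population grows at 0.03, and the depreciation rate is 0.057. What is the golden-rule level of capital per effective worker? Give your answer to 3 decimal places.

Break-even investment rate: n + g + δ = 0.03 + 0.012 + 0.057 = 0.099.
Maximizing c = f(k) − (n+g+δ)·k gives f'(k) = n+g+δ, i.e. 0.21·k^(0.21−1) = 0.099, so k_gold = (0.21/0.099)^(1/0.79) ≈ 2.5906.

k_gold ≈ 2.591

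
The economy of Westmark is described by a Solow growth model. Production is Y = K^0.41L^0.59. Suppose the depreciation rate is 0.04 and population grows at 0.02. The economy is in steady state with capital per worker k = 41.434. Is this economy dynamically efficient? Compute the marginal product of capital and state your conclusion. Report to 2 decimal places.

dynamically inefficient; MPK ≈ 0.05

Break-even investment rate: n + δ = 0.02 + 0.04 = 0.06.
MPK = 0.41·k^(0.41−1) = 0.41·41.434^(-0.59) ≈ 0.0456.
MPK < 0.06, so the economy is dynamically inefficient (over-saving).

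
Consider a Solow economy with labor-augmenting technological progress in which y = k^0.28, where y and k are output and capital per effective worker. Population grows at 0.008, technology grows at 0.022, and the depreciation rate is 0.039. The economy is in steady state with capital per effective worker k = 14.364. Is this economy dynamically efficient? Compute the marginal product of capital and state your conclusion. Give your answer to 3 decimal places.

dynamically inefficient; MPK ≈ 0.041

n + g + δ = 0.008 + 0.022 + 0.039 = 0.069.
MPK = 0.28·k^(0.28−1) = 0.28·14.364^(-0.72) ≈ 0.0411.
MPK < 0.069, so the economy is dynamically inefficient (over-saving).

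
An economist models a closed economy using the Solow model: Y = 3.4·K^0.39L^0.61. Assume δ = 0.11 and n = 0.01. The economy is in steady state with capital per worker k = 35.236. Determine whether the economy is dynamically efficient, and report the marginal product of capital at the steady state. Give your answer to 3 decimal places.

dynamically efficient; MPK ≈ 0.151

The effective depreciation rate is n + δ = 0.01 + 0.11 = 0.12.
MPK = 0.39·3.4·k^(0.39−1) = 0.39·3.4·35.236^(-0.61) ≈ 0.1510.
MPK > 0.12, so the economy is dynamically efficient (under-saving).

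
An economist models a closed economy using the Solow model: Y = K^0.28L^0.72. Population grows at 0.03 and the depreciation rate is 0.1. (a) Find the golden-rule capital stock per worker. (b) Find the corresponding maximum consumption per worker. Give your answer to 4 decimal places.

(a) k_gold ≈ 2.9027; (b) c_gold ≈ 0.9703

Capital per worker breaks even when investment replaces (n + δ)·k; here n + δ = 0.13.
At the golden rule the marginal product of capital equals n+δ: 0.28·k^(0.28−1) = 0.13. Solving, k_gold = (0.28/0.13)^(1/0.72) ≈ 2.9027.
y_gold = 2.9027^0.28 ≈ 1.3477; c_gold = y_gold − 0.13·k_gold ≈ 0.9703.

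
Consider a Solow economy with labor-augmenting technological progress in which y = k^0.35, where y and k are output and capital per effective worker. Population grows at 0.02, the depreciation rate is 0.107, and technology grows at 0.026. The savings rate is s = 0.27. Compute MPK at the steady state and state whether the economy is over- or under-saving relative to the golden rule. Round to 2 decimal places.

Break-even investment rate: n + g + δ = 0.02 + 0.026 + 0.107 = 0.153.
Steady-state k*: s·k^0.35 = 0.153·k gives k* = (0.27/0.153)^(1/0.65) ≈ 2.3961.
MPK = 0.35·2.3961^(-0.65) ≈ 0.1983.
MPK > n+g+δ = 0.153, so the economy is dynamically efficient (under-saving).

under-saving; MPK ≈ 0.20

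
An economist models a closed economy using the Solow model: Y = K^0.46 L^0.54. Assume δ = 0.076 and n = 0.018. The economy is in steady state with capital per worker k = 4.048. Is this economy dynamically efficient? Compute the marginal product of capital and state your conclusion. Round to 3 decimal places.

n + δ = 0.018 + 0.076 = 0.094.
MPK = 0.46·k^(0.46−1) = 0.46·4.048^(-0.54) ≈ 0.2162.
MPK > 0.094, so the economy is dynamically efficient (under-saving).

dynamically efficient; MPK ≈ 0.216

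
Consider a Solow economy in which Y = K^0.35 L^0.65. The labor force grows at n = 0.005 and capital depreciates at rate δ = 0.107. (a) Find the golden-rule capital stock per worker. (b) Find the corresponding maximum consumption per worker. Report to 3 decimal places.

(a) k_gold ≈ 5.772; (b) c_gold ≈ 1.201

Break-even investment rate: n + δ = 0.005 + 0.107 = 0.112.
Maximizing c = f(k) − (n+δ)·k gives f'(k) = n+δ, i.e. 0.35·k^(0.35−1) = 0.112, so k_gold = (0.35/0.112)^(1/0.65) ≈ 5.7718.
y_gold = 5.7718^0.35 ≈ 1.8470; c_gold = y_gold − 0.112·k_gold ≈ 1.2005.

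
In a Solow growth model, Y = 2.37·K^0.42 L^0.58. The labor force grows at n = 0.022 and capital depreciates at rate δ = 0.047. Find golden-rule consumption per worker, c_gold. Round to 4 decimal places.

c_gold ≈ 9.4964

The effective depreciation rate is n + δ = 0.022 + 0.047 = 0.069.
Maximizing c = f(k) − (n+δ)·k gives f'(k) = n+δ, i.e. 0.42·2.37·k^(0.42−1) = 0.069, so k_gold = (0.42·2.37/0.069)^(1/0.58) ≈ 99.6625.
y_gold = 2.37·99.6625^0.42 ≈ 16.3731.
c_gold = y_gold − (n+δ)·k_gold = 16.3731 − 0.069·99.6625 ≈ 9.4964.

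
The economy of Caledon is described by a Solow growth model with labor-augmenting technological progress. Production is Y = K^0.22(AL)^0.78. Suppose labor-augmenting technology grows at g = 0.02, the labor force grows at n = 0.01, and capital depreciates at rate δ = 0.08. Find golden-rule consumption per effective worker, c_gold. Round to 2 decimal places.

c_gold ≈ 0.95

Break-even investment rate: n + g + δ = 0.01 + 0.02 + 0.08 = 0.11.
Golden rule sets MPK = n+g+δ: 0.22·k^(0.22−1) = 0.11, so k_gold = (0.22/0.11)^(1/0.78) ≈ 2.4318.
y_gold = 2.4318^0.22 ≈ 1.2159.
c_gold = y_gold − (n+g+δ)·k_gold = 1.2159 − 0.11·2.4318 ≈ 0.9484.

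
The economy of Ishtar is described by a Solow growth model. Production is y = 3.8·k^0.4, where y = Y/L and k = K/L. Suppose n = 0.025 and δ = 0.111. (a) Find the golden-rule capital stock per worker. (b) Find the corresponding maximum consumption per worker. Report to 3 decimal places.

Capital per worker breaks even when investment replaces (n + δ)·k; here n + δ = 0.136.
Maximizing c = f(k) − (n+δ)·k gives f'(k) = n+δ, i.e. 0.4·3.8·k^(0.4−1) = 0.136, so k_gold = (0.4·3.8/0.136)^(1/0.6) ≈ 55.8695.
y_gold = 3.8·55.8695^0.4 ≈ 18.9956; c_gold = y_gold − 0.136·k_gold ≈ 11.3974.

(a) k_gold ≈ 55.869; (b) c_gold ≈ 11.397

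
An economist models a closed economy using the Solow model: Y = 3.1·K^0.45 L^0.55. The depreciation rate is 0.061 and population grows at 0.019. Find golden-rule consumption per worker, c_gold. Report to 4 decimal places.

Capital per worker breaks even when investment replaces (n + δ)·k; here n + δ = 0.08.
Golden rule sets MPK = n+δ: 0.45·3.1·k^(0.45−1) = 0.08, so k_gold = (0.45·3.1/0.08)^(1/0.55) ≈ 180.8190.
y_gold = 3.1·180.8190^0.45 ≈ 32.1456.
c_gold = y_gold − (n+δ)·k_gold = 32.1456 − 0.08·180.8190 ≈ 17.6801.

c_gold ≈ 17.6801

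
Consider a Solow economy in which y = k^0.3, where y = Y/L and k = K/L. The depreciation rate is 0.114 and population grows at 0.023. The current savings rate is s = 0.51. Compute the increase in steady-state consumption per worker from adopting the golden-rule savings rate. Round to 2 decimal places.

Δc ≈ 0.12

The effective depreciation rate is n + δ = 0.023 + 0.114 = 0.137.
Current steady state (s = 0.51): k* = (0.51/0.137)^(1/0.7) ≈ 6.5388, y* = 6.5388^0.3 ≈ 1.7565, c* = (1−0.51)·1.7565 ≈ 0.8607.
At the golden rule the marginal product of capital equals n+δ: 0.3·k^(0.3−1) = 0.137. Solving, k_gold = (0.3/0.137)^(1/0.7) ≈ 3.0640.
y_gold = 3.0640^0.3 ≈ 1.3992, c_gold = y_gold − 0.137·k_gold ≈ 0.9795.
Gain: Δc = 0.9795 − 0.8607 ≈ 0.1188.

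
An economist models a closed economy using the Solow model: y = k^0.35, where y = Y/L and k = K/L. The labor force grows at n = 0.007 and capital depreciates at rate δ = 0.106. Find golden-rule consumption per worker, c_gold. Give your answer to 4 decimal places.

c_gold ≈ 1.1948

Capital per worker breaks even when investment replaces (n + δ)·k; here n + δ = 0.113.
At the golden rule the marginal product of capital equals n+δ: 0.35·k^(0.35−1) = 0.113. Solving, k_gold = (0.35/0.113)^(1/0.65) ≈ 5.6934.
y_gold = 5.6934^0.35 ≈ 1.8381.
c_gold = y_gold − (n+δ)·k_gold = 1.8381 − 0.113·5.6934 ≈ 1.1948.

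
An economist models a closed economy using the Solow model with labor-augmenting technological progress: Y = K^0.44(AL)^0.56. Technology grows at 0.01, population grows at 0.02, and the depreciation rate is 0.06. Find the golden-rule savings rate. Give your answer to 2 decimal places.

Capital per effective worker breaks even when investment replaces (n + g + δ)·k; here n + g + δ = 0.09.
At the golden rule MPK = n+g+δ, and in any Cobb-Douglas steady state s = (n+g+δ)·k/y = MPK·k/y = capital's share 0.44.

s_gold = 0.44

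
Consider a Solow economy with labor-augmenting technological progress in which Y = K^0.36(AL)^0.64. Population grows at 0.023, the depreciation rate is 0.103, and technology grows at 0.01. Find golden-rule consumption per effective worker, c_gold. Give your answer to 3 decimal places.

c_gold ≈ 1.107

Break-even investment rate: n + g + δ = 0.023 + 0.01 + 0.103 = 0.136.
Golden rule sets MPK = n+g+δ: 0.36·k^(0.36−1) = 0.136, so k_gold = (0.36/0.136)^(1/0.64) ≈ 4.5769.
y_gold = 4.5769^0.36 ≈ 1.7290.
c_gold = y_gold − (n+g+δ)·k_gold = 1.7290 − 0.136·4.5769 ≈ 1.1066.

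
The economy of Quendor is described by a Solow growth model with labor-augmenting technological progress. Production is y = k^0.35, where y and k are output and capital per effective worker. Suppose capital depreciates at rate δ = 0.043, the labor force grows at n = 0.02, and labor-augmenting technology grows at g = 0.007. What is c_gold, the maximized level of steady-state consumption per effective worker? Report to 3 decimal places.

The effective depreciation rate is n + g + δ = 0.02 + 0.007 + 0.043 = 0.07.
Golden rule sets MPK = n+g+δ: 0.35·k^(0.35−1) = 0.07, so k_gold = (0.35/0.07)^(1/0.65) ≈ 11.8943.
y_gold = 11.8943^0.35 ≈ 2.3789.
c_gold = y_gold − (n+g+δ)·k_gold = 2.3789 − 0.07·11.8943 ≈ 1.5463.

c_gold ≈ 1.546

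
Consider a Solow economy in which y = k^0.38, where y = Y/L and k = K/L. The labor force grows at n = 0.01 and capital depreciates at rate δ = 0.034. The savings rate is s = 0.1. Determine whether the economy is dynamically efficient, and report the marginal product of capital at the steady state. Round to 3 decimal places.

Break-even investment rate: n + δ = 0.01 + 0.034 = 0.044.
Steady-state k*: s·k^0.38 = 0.044·k gives k* = (0.1/0.044)^(1/0.62) ≈ 3.7590.
MPK = 0.38·3.7590^(-0.62) ≈ 0.1672.
MPK > n+δ = 0.044, so the economy is dynamically efficient (under-saving).

dynamically efficient; MPK ≈ 0.167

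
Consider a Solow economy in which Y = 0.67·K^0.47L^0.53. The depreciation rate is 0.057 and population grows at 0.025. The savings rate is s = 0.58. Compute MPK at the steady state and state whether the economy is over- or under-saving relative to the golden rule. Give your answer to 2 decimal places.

Break-even investment rate: n + δ = 0.025 + 0.057 = 0.082.
Steady-state k*: s·A·k^0.47 = 0.082·k gives k* = (0.58·0.67/0.082)^(1/0.53) ≈ 18.8315.
MPK = 0.47·0.67·18.8315^(-0.53) ≈ 0.0664.
MPK < n+δ = 0.082, so the economy is dynamically inefficient (over-saving).

over-saving; MPK ≈ 0.07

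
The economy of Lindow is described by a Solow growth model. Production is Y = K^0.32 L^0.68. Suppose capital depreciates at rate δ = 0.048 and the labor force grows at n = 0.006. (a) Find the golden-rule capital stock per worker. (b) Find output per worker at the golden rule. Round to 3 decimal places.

(a) k_gold ≈ 13.690; (b) y_gold ≈ 2.310

Break-even investment rate: n + δ = 0.006 + 0.048 = 0.054.
Golden rule sets MPK = n+δ: 0.32·k^(0.32−1) = 0.054, so k_gold = (0.32/0.054)^(1/0.68) ≈ 13.6901.
y_gold = 13.6901^0.32 ≈ 2.3102.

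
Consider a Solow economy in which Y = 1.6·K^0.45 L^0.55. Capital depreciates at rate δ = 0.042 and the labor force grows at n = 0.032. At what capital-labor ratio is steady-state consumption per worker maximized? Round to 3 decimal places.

Capital per worker breaks even when investment replaces (n + δ)·k; here n + δ = 0.074.
Maximizing c = f(k) − (n+δ)·k gives f'(k) = n+δ, i.e. 0.45·1.6·k^(0.45−1) = 0.074, so k_gold = (0.45·1.6/0.074)^(1/0.55) ≈ 62.5960.

k_gold ≈ 62.596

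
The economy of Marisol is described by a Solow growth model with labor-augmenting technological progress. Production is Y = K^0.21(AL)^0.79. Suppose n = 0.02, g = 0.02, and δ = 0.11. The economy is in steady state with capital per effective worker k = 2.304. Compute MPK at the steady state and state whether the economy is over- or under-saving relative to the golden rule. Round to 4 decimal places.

Capital per effective worker breaks even when investment replaces (n + g + δ)·k; here n + g + δ = 0.15.
MPK = 0.21·k^(0.21−1) = 0.21·2.304^(-0.79) ≈ 0.1086.
MPK < 0.15, so the economy is dynamically inefficient (over-saving).

over-saving; MPK ≈ 0.1086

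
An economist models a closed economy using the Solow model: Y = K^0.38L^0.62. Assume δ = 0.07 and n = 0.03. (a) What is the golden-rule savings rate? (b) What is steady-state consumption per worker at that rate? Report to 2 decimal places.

(a) s_gold = 0.38; (b) c_gold ≈ 1.41

The effective depreciation rate is n + δ = 0.03 + 0.07 = 0.1.
For Cobb-Douglas, s_gold equals capital's share: s_gold = 0.38.
Maximizing c = f(k) − (n+δ)·k gives f'(k) = n+δ, i.e. 0.38·k^(0.38−1) = 0.1, so k_gold = (0.38/0.1)^(1/0.62) ≈ 8.6126.
y_gold = 8.6126^0.38 ≈ 2.2665; c_gold = (1−0.38)·y_gold ≈ 1.4052.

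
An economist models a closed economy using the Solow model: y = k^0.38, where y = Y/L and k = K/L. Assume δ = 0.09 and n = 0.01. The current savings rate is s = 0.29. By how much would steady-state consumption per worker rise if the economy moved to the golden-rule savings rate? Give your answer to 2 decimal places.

Δc ≈ 0.04

Break-even investment rate: n + δ = 0.01 + 0.09 = 0.1.
Current steady state (s = 0.29): k* = (0.29/0.1)^(1/0.62) ≈ 5.5693, y* = 5.5693^0.38 ≈ 1.9205, c* = (1−0.29)·1.9205 ≈ 1.3635.
Golden rule sets MPK = n+δ: 0.38·k^(0.38−1) = 0.1, so k_gold = (0.38/0.1)^(1/0.62) ≈ 8.6126.
y_gold = 8.6126^0.38 ≈ 2.2665, c_gold = y_gold − 0.1·k_gold ≈ 1.4052.
Gain: Δc = 1.4052 − 1.3635 ≈ 0.0417.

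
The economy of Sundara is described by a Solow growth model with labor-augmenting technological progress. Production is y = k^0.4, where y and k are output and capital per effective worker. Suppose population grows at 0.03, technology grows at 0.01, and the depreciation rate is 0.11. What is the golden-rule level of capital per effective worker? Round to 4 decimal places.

k_gold ≈ 5.1280

Break-even investment rate: n + g + δ = 0.03 + 0.01 + 0.11 = 0.15.
Setting f'(k) = n+g+δ gives 0.4·k^(0.4−1) = 0.15, hence k_gold = (0.4/0.15)^(1/0.6) ≈ 5.1280.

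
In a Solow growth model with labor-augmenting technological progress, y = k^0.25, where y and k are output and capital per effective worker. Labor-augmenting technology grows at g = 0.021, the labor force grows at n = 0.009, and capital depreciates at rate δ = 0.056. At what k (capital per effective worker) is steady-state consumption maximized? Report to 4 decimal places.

k_gold ≈ 4.1488

Break-even investment rate: n + g + δ = 0.009 + 0.021 + 0.056 = 0.086.
At the golden rule the marginal product of capital equals n+g+δ: 0.25·k^(0.25−1) = 0.086. Solving, k_gold = (0.25/0.086)^(1/0.75) ≈ 4.1488.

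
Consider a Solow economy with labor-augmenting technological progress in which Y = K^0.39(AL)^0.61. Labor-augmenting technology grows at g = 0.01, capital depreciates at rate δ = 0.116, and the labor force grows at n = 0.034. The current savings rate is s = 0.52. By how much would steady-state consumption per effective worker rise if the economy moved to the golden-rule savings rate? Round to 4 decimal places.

Δc ≈ 0.0585

The effective depreciation rate is n + g + δ = 0.034 + 0.01 + 0.116 = 0.16.
Current steady state (s = 0.52): k* = (0.52/0.16)^(1/0.61) ≈ 6.9048, y* = 6.9048^0.39 ≈ 2.1246, c* = (1−0.52)·2.1246 ≈ 1.0198.
Golden rule sets MPK = n+g+δ: 0.39·k^(0.39−1) = 0.16, so k_gold = (0.39/0.16)^(1/0.61) ≈ 4.3086.
y_gold = 4.3086^0.39 ≈ 1.7676, c_gold = y_gold − 0.16·k_gold ≈ 1.0783.
Gain: Δc = 1.0783 − 1.0198 ≈ 0.0585.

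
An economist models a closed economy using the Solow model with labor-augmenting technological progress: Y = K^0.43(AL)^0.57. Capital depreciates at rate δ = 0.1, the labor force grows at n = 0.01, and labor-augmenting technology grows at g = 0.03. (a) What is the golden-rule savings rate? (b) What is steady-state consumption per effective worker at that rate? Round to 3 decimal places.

(a) s_gold = 0.430; (b) c_gold ≈ 1.329

Capital per effective worker breaks even when investment replaces (n + g + δ)·k; here n + g + δ = 0.14.
For Cobb-Douglas, s_gold equals capital's share: s_gold = 0.43.
Setting f'(k) = n+g+δ gives 0.43·k^(0.43−1) = 0.14, hence k_gold = (0.43/0.14)^(1/0.57) ≈ 7.1612.
y_gold = 7.1612^0.43 ≈ 2.3315; c_gold = (1−0.43)·y_gold ≈ 1.3290.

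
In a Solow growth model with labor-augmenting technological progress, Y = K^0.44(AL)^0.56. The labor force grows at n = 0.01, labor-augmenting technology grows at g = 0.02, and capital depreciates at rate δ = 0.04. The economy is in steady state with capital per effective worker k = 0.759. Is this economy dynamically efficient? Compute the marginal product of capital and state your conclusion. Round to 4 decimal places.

dynamically efficient; MPK ≈ 0.5135

n + g + δ = 0.01 + 0.02 + 0.04 = 0.07.
MPK = 0.44·k^(0.44−1) = 0.44·0.759^(-0.56) ≈ 0.5135.
MPK > 0.07, so the economy is dynamically efficient (under-saving).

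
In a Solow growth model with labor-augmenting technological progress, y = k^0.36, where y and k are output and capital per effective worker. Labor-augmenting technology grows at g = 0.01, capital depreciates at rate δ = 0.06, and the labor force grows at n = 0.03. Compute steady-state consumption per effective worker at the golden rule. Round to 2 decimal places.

c_gold ≈ 1.32

The effective depreciation rate is n + g + δ = 0.03 + 0.01 + 0.06 = 0.1.
Maximizing c = f(k) − (n+g+δ)·k gives f'(k) = n+g+δ, i.e. 0.36·k^(0.36−1) = 0.1, so k_gold = (0.36/0.1)^(1/0.64) ≈ 7.3998.
y_gold = 7.3998^0.36 ≈ 2.0555.
c_gold = y_gold − (n+g+δ)·k_gold = 2.0555 − 0.1·7.3998 ≈ 1.3155.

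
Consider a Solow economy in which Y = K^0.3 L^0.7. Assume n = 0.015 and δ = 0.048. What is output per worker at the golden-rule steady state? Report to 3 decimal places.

y_gold ≈ 1.952

The effective depreciation rate is n + δ = 0.015 + 0.048 = 0.063.
Setting f'(k) = n+δ gives 0.3·k^(0.3−1) = 0.063, hence k_gold = (0.3/0.063)^(1/0.7) ≈ 9.2952.
Output: y_gold = k_gold^0.3 = 9.2952^0.3 ≈ 1.9520.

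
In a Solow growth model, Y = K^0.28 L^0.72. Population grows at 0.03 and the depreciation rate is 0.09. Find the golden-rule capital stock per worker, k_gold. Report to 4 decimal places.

Break-even investment rate: n + δ = 0.03 + 0.09 = 0.12.
At the golden rule the marginal product of capital equals n+δ: 0.28·k^(0.28−1) = 0.12. Solving, k_gold = (0.28/0.12)^(1/0.72) ≈ 3.2440.

k_gold ≈ 3.2440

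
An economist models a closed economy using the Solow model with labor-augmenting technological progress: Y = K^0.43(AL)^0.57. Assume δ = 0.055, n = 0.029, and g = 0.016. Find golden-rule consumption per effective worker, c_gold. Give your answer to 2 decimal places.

n + g + δ = 0.029 + 0.016 + 0.055 = 0.1.
Maximizing c = f(k) − (n+g+δ)·k gives f'(k) = n+g+δ, i.e. 0.43·k^(0.43−1) = 0.1, so k_gold = (0.43/0.1)^(1/0.57) ≈ 12.9225.
y_gold = 12.9225^0.43 ≈ 3.0052.
c_gold = y_gold − (n+g+δ)·k_gold = 3.0052 − 0.1·12.9225 ≈ 1.7130.

c_gold ≈ 1.71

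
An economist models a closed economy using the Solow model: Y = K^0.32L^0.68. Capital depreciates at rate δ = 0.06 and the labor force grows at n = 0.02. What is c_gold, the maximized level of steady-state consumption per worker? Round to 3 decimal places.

The effective depreciation rate is n + δ = 0.02 + 0.06 = 0.08.
Golden rule sets MPK = n+δ: 0.32·k^(0.32−1) = 0.08, so k_gold = (0.32/0.08)^(1/0.68) ≈ 7.6804.
y_gold = 7.6804^0.32 ≈ 1.9201.
c_gold = y_gold − (n+δ)·k_gold = 1.9201 − 0.08·7.6804 ≈ 1.3057.

c_gold ≈ 1.306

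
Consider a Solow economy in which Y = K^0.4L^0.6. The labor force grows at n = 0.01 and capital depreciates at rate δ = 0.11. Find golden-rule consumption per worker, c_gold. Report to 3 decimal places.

Break-even investment rate: n + δ = 0.01 + 0.11 = 0.12.
Maximizing c = f(k) − (n+δ)·k gives f'(k) = n+δ, i.e. 0.4·k^(0.4−1) = 0.12, so k_gold = (0.4/0.12)^(1/0.6) ≈ 7.4381.
y_gold = 7.4381^0.4 ≈ 2.2314.
c_gold = y_gold − (n+δ)·k_gold = 2.2314 − 0.12·7.4381 ≈ 1.3389.

c_gold ≈ 1.339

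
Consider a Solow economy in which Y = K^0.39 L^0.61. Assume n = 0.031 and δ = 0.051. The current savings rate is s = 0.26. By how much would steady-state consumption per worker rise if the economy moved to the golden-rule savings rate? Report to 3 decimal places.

Δc ≈ 0.106

The effective depreciation rate is n + δ = 0.031 + 0.051 = 0.082.
Current steady state (s = 0.26): k* = (0.26/0.082)^(1/0.61) ≈ 6.6309, y* = 6.6309^0.39 ≈ 2.0913, c* = (1−0.26)·2.0913 ≈ 1.5476.
At the golden rule the marginal product of capital equals n+δ: 0.39·k^(0.39−1) = 0.082. Solving, k_gold = (0.39/0.082)^(1/0.61) ≈ 12.8898.
y_gold = 12.8898^0.39 ≈ 2.7102, c_gold = y_gold − 0.082·k_gold ≈ 1.6532.
Gain: Δc = 1.6532 − 1.5476 ≈ 0.1057.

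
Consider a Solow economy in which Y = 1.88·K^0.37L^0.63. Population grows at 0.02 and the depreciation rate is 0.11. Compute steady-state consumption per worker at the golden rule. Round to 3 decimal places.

Break-even investment rate: n + δ = 0.02 + 0.11 = 0.13.
Setting f'(k) = n+δ gives 0.37·1.88·k^(0.37−1) = 0.13, hence k_gold = (0.37·1.88/0.13)^(1/0.63) ≈ 14.3290.
y_gold = 1.88·14.3290^0.37 ≈ 5.0345.
c_gold = y_gold − (n+δ)·k_gold = 5.0345 − 0.13·14.3290 ≈ 3.1717.

c_gold ≈ 3.172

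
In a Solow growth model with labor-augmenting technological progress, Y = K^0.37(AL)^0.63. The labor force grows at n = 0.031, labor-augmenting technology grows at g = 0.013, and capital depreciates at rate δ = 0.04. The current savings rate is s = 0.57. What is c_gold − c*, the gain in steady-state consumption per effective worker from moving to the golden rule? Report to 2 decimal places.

Capital per effective worker breaks even when investment replaces (n + g + δ)·k; here n + g + δ = 0.084.
Current steady state (s = 0.57): k* = (0.57/0.084)^(1/0.63) ≈ 20.8926, y* = 20.8926^0.37 ≈ 3.0789, c* = (1−0.57)·3.0789 ≈ 1.3239.
Maximizing c = f(k) − (n+g+δ)·k gives f'(k) = n+g+δ, i.e. 0.37·k^(0.37−1) = 0.084, so k_gold = (0.37/0.084)^(1/0.63) ≈ 10.5220.
y_gold = 10.5220^0.37 ≈ 2.3888, c_gold = y_gold − 0.084·k_gold ≈ 1.5049.
Gain: Δc = 1.5049 − 1.3239 ≈ 0.1810.

Δc ≈ 0.18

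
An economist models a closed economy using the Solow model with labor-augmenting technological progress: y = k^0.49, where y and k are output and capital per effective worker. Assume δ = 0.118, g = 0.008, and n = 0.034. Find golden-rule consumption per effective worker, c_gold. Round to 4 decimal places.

n + g + δ = 0.034 + 0.008 + 0.118 = 0.16.
Maximizing c = f(k) − (n+g+δ)·k gives f'(k) = n+g+δ, i.e. 0.49·k^(0.49−1) = 0.16, so k_gold = (0.49/0.16)^(1/0.51) ≈ 8.9762.
y_gold = 8.9762^0.49 ≈ 2.9310.
c_gold = y_gold − (n+g+δ)·k_gold = 2.9310 − 0.16·8.9762 ≈ 1.4948.

c_gold ≈ 1.4948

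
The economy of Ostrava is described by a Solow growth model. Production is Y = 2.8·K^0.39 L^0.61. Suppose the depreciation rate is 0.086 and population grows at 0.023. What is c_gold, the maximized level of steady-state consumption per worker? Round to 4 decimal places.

c_gold ≈ 7.4532

n + δ = 0.023 + 0.086 = 0.109.
Setting f'(k) = n+δ gives 0.39·2.8·k^(0.39−1) = 0.109, hence k_gold = (0.39·2.8/0.109)^(1/0.61) ≈ 43.7169.
y_gold = 2.8·43.7169^0.39 ≈ 12.2183.
c_gold = y_gold − (n+δ)·k_gold = 12.2183 − 0.109·43.7169 ≈ 7.4532.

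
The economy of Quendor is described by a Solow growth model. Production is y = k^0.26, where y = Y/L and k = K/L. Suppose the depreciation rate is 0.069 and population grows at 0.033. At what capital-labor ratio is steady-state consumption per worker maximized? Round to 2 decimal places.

The effective depreciation rate is n + δ = 0.033 + 0.069 = 0.102.
Golden rule sets MPK = n+δ: 0.26·k^(0.26−1) = 0.102, so k_gold = (0.26/0.102)^(1/0.74) ≈ 3.5412.

k_gold ≈ 3.54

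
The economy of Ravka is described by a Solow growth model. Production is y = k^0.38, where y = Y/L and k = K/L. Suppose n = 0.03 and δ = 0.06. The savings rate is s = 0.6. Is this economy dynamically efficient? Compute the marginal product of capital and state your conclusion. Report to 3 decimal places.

Capital per worker breaks even when investment replaces (n + δ)·k; here n + δ = 0.09.
Steady-state k*: s·k^0.38 = 0.09·k gives k* = (0.6/0.09)^(1/0.62) ≈ 21.3248.
MPK = 0.38·21.3248^(-0.62) ≈ 0.0570.
MPK < n+δ = 0.09, so the economy is dynamically inefficient (over-saving).

dynamically inefficient; MPK ≈ 0.057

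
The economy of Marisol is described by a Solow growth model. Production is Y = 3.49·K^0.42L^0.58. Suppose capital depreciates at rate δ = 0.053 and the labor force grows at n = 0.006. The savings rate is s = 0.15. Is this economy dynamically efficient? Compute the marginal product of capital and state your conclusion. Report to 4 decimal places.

n + δ = 0.006 + 0.053 = 0.059.
Steady-state k*: s·A·k^0.42 = 0.059·k gives k* = (0.15·3.49/0.059)^(1/0.58) ≈ 43.1116.
MPK = 0.42·3.49·43.1116^(-0.58) ≈ 0.1652.
MPK > n+δ = 0.059, so the economy is dynamically efficient (under-saving).

dynamically efficient; MPK ≈ 0.1652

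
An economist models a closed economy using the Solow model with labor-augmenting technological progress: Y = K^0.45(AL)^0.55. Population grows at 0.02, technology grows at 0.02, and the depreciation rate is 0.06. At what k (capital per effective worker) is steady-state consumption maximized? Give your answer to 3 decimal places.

k_gold ≈ 15.405

Capital per effective worker breaks even when investment replaces (n + g + δ)·k; here n + g + δ = 0.1.
Maximizing c = f(k) − (n+g+δ)·k gives f'(k) = n+g+δ, i.e. 0.45·k^(0.45−1) = 0.1, so k_gold = (0.45/0.1)^(1/0.55) ≈ 15.4049.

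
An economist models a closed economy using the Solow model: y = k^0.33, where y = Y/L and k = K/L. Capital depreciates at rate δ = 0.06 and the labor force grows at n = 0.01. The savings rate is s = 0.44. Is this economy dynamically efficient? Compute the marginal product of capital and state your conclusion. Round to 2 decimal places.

dynamically inefficient; MPK ≈ 0.05

Break-even investment rate: n + δ = 0.01 + 0.06 = 0.07.
Steady-state k*: s·k^0.33 = 0.07·k gives k* = (0.44/0.07)^(1/0.67) ≈ 15.5444.
MPK = 0.33·15.5444^(-0.67) ≈ 0.0525.
MPK < n+δ = 0.07, so the economy is dynamically inefficient (over-saving).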